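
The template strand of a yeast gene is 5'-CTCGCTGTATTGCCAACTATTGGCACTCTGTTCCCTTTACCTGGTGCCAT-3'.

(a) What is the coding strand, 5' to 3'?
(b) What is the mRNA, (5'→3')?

(a) 5'-ATGGCACCAGGTAAAGGGAACAGAGTGCCAATAGTTGGCAATACAGCGAG-3'
(b) 5'-AUGGCACCAGGUAAAGGGAACAGAGUGCCAAUAGUUGGCAAUACAGCGAG-3'

(a) The coding strand is the reverse complement of the template: complement GAGCGACATAACGGTTGATAACCGTGAGACAAGGGAAATGGACCACGGTA, then reverse.
(b) mRNA has the coding-strand sequence with T→U.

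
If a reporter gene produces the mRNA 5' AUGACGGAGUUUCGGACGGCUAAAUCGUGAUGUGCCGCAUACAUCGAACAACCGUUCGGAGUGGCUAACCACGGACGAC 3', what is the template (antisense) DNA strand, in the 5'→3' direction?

5'-GTCGTCCGTGGTTAGCCACTCCGAACGGTTGTTCGATGTATGCGGCACATCACGATTTAGCCGTCCGAAACTCCGTCAT-3'

Replace U with T to get the coding DNA strand: ATGACGGAGTTTCGGACGGCTAAATCGTGATGTGCCGCATACATCGAACAACCGTTCGGAGTGGCTAACCACGGACGAC. The template strand is its reverse complement (complement TACTGCCTCAAAGCCTGCCGATTTAGCACTACACGGCGTATGTAGCTTGTTGGCAAGCCTCACCGATTGGTGCCTGCTG, then reverse).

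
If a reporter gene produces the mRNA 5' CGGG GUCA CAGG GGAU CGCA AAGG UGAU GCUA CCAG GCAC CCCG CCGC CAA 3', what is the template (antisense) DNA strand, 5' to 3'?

5′-TTGGCGGCGGGGTGCCTGGTAGCATCACCTTTGCGATCCCCTGTGACCCCG-3′

Replace U with T to get the coding DNA strand: CGGGGTCACAGGGGATCGCAAAGGTGATGCTACCAGGCACCCCGCCGCCAA. The template strand is its reverse complement (complement GCCCCAGTGTCCCCTAGCGTTTCCACTACGATGGTCCGTGGGGCGGCGGTT, then reverse).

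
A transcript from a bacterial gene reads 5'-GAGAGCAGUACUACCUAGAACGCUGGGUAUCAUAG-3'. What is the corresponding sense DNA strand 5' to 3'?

5′-GAGAGCAGTACTACCTAGAACGCTGGGTATCATAG-3′

The coding DNA strand has the same 5'→3' sequence as the mRNA with U replaced by T.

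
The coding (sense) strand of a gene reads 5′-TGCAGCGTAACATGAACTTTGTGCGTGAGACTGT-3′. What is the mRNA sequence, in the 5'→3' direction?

5'-UGCAGCGUAACAUGAACUUUGUGCGUGAGACUGU-3'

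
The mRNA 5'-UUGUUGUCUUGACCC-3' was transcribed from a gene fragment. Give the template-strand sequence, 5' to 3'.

Replace U with T to get the coding DNA strand: TTGTTGTCTTGACCC. The template strand is its reverse complement (complement AACAACAGAACTGGG, then reverse).

5'-GGGTCAAGACAACAA-3'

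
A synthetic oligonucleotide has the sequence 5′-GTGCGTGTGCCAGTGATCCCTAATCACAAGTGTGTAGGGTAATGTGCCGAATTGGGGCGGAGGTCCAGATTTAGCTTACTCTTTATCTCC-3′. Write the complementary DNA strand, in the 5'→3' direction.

The complement of GTGCGTGTGCCAGTGATCCCTAATCACAAGTGTGTAGGGTAATGTGCCGAATTGGGGCGGAGGTCCAGATTTAGCTTACTCTTTATCTCC is CACGCACACGGTCACTAGGGATTAGTGTTCACACATCCCATTACACGGCTTAACCCCGCCTCCAGGTCTAAATCGAATGAGAAATAGAGG (A↔T, G↔C). DNA strands are antiparallel, so the complementary strand runs 3'→5'; reversing gives the 5'→3' form.

5'-GGAGATAAAGAGTAAGCTAAATCTGGACCTCCGCCCCAATTCGGCACATTACCCTACACACTTGTGATTAGGGATCACTGGCACACGCAC-3'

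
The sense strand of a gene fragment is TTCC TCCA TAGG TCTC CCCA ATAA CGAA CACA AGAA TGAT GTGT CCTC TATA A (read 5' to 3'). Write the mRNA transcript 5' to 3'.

5'-UUCCUCCAUAGGUCUCCCCAAUAACGAACACAAGAAUGAUGUGUCCUCUAUAA-3'

The mRNA is synthesized from the template strand, so it matches the coding strand with T replaced by U.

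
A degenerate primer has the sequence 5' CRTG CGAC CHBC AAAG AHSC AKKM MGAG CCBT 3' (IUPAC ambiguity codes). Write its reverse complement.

5'-AVGGCTCKKMMTGSDTCTTTGVDGGTCGCAYG-3'

Standard pairs A↔T, G↔C; ambiguity codes pair R↔Y, M↔K, S↔S, B↔V, H↔D. Complement (GYACGCTGGDVGTTTCTDSGTMMKKCTCGGVA), then reverse for 5'→3'.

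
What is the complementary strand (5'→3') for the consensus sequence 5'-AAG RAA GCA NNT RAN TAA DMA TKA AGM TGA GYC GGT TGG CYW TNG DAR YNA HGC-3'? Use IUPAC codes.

5'-GCDTNRYTHCNAWRGCCAACCGRCTCAKCTTMATKHTTANTYANNTGCTTYCTT-3'

Standard pairs A↔T, G↔C; ambiguity codes pair R↔Y, M↔K, W↔W, D↔H, N↔N. Complement (TTCYTTCGTNNAYTNATTHKTAMTTCKACTCRGCCAACCGRWANCHTYRNTDCG), then reverse for 5'→3'.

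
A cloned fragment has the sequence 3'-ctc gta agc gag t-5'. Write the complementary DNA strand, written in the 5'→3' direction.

5'-GAGCATTCGCTCA-3'

The strand is given 3'→5', so its complement runs 5'→3' in the same left-to-right order: pair each base A↔T, G↔C.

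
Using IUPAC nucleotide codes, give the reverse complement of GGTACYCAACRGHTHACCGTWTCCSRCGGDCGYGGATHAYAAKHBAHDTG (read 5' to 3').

5'-CAHDTVDMTTRTDATCCRCGHCCGYSGGAWACGGTDADCYGTTGRGTACC-3'

Standard pairs A↔T, G↔C; ambiguity codes pair R↔Y, K↔M, W↔W, S↔S, B↔V, D↔H. Complement (CCATGRGTTGYCDADTGGCAWAGGSYGCCHGCRCCTADTRTTMDVTDHAC), then reverse for 5'→3'.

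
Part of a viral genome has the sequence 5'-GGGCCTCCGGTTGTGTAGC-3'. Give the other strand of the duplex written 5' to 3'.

5′-GCTACACAACCGGAGGCCC-3′

Pairing A↔T and G↔C gives CCCGGAGGCCAACACATCG, running 3'→5'. Reverse for the 5'→3' convention.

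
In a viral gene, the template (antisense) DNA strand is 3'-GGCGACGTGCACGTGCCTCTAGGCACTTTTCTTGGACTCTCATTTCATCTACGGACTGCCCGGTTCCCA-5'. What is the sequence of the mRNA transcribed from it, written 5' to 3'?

5'-CCGCUGCACGUGCACGGAGAUCCGUGAAAAGAACCUGAGAGUAAAGUAGAUGCCUGACGGGCCAAGGGU-3'

Reading the template 3'→5' as shown, RNA polymerase pairs each base (A→U, T→A, G↔C) to build mRNA 5'→3' directly.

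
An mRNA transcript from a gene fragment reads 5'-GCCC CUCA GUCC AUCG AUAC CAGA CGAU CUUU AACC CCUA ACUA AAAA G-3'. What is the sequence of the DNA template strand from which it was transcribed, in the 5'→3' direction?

5′-CTTTTTAGTTAGGGGTTAAAGATCGTCTGGTATCGATGGACTGAGGGGC-3′

Replace U with T to get the coding DNA strand: GCCCCTCAGTCCATCGATACCAGACGATCTTTAACCCCTAACTAAAAAG. The template strand is its reverse complement (complement CGGGGAGTCAGGTAGCTATGGTCTGCTAGAAATTGGGGATTGATTTTTC, then reverse).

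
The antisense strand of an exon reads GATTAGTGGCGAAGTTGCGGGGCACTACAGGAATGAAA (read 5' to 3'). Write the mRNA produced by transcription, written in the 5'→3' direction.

RNA polymerase reads the template 3'→5' and synthesizes mRNA 5'→3' by base-pairing (A→U, T→A, G↔C). The complement of the template is CTAATCACCGCTTCAACGCCCCGTGATGTCCTTACTTT; antiparallel, so 5'→3' the coding strand is TTTCATTCCTGTAGTGCCCCGCAACTTCGCCACTAATC. Replace T with U for the mRNA.

5'-UUUCAUUCCUGUAGUGCCCCGCAACUUCGCCACUAAUC-3'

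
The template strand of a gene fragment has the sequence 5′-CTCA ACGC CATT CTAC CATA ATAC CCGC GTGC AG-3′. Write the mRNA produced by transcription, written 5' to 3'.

RNA polymerase reads the template 3'→5' and synthesizes mRNA 5'→3' by base-pairing (A→U, T→A, G↔C). The complement of the template is GAGTTGCGGTAAGATGGTATTATGGGCGCACGTC; antiparallel, so 5'→3' the coding strand is CTGCACGCGGGTATTATGGTAGAATGGCGTTGAG. Replace T with U for the mRNA.

5'-CUGCACGCGGGUAUUAUGGUAGAAUGGCGUUGAG-3'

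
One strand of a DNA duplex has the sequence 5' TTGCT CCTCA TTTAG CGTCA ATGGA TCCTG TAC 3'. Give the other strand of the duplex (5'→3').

5'-GTACAGGATCCATTGACGCTAAATGAGGAGCAA-3'

The complement of TTGCTCCTCATTTAGCGTCAATGGATCCTGTAC is AACGAGGAGTAAATCGCAGTTACCTAGGACATG (A↔T, G↔C). DNA strands are antiparallel, so the complementary strand runs 3'→5'; reversing gives the 5'→3' form.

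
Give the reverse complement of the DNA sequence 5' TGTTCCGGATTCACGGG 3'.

5'-CCCGTGAATCCGGAACA-3'

Reading the sequence 3'→5' and pairing each base (A↔T, G↔C) gives the reverse complement directly.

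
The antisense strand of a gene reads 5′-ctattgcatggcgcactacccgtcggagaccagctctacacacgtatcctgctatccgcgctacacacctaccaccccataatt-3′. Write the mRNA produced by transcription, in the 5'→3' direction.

5'-AAUUAUGGGGUGGUAGGUGUGUAGCGCGGAUAGCAGGAUACGUGUGUAGAGCUGGUCUCCGACGGGUAGUGCGCCAUGCAAUAG-3'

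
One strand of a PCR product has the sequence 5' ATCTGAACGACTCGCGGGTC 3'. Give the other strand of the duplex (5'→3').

The complement of ATCTGAACGACTCGCGGGTC is TAGACTTGCTGAGCGCCCAG (A↔T, G↔C). DNA strands are antiparallel, so the complementary strand runs 3'→5'; reversing gives the 5'→3' form.

5′-GACCCGCGAGTCGTTCAGAT-3′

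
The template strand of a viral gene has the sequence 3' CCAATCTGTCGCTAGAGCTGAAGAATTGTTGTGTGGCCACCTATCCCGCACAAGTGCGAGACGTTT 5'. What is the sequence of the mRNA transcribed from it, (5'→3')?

Reading the template 3'→5' as shown, RNA polymerase pairs each base (A→U, T→A, G↔C) to build mRNA 5'→3' directly.

5'-GGUUAGACAGCGAUCUCGACUUCUUAACAACACACCGGUGGAUAGGGCGUGUUCACGCUCUGCAAA-3'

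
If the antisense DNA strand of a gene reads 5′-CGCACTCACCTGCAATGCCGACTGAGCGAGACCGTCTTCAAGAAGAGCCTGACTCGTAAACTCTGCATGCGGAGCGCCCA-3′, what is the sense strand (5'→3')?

5'-TGGGCGCTCCGCATGCAGAGTTTACGAGTCAGGCTCTTCTTGAAGACGGTCTCGCTCAGTCGGCATTGCAGGTGAGTGCG-3'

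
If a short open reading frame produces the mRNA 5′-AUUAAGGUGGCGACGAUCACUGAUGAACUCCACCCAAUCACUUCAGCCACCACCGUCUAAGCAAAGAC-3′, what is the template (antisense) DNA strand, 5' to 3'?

5'-GTCTTTGCTTAGACGGTGGTGGCTGAAGTGATTGGGTGGAGTTCATCAGTGATCGTCGCCACCTTAAT-3'

Replace U with T to get the coding DNA strand: ATTAAGGTGGCGACGATCACTGATGAACTCCACCCAATCACTTCAGCCACCACCGTCTAAGCAAAGAC. The template strand is its reverse complement (complement TAATTCCACCGCTGCTAGTGACTACTTGAGGTGGGTTAGTGAAGTCGGTGGTGGCAGATTCGTTTCTG, then reverse).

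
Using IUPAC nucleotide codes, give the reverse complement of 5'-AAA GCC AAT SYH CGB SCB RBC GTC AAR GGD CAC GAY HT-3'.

5'-ADRTCGTGHCCYTTGACGVYVGSVCGDRSATTGGCTTT-3'

Standard pairs A↔T, G↔C; ambiguity codes pair R↔Y, S↔S, B↔V, D↔H. Complement (TTTCGGTTASRDGCVSGVYVGCAGTTYCCHGTGCTRDA), then reverse for 5'→3'.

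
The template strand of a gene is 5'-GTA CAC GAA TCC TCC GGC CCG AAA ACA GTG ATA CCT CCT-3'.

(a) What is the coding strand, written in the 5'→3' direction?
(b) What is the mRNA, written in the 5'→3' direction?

(a) The coding strand is the reverse complement of the template: complement CATGTGCTTAGGAGGCCGGGCTTTTGTCACTATGGAGGA, then reverse.
(b) mRNA has the coding-strand sequence with T→U.

(a) 5'-AGGAGGTATCACTGTTTTCGGGCCGGAGGATTCGTGTAC-3'
(b) 5'-AGGAGGUAUCACUGUUUUCGGGCCGGAGGAUUCGUGUAC-3'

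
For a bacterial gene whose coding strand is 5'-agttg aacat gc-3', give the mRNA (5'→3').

5'-AGUUGAACAUGC-3'

The mRNA is synthesized from the template strand, so it matches the coding strand with T replaced by U.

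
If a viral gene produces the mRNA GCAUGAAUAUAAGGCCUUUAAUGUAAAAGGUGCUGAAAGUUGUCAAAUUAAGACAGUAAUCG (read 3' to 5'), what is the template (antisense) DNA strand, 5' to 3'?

5′-CGTACTTATATTCCGGAAATTACATTTTCCACGACTTTCAACAGTTTAATTCTGTCATTAGC-3′

Written 5'→3' the mRNA is GCUAAUGACAGAAUUAAACUGUUGAAAGUCGUGGAAAAUGUAAUUUCCGGAAUAUAAGUACG, so the coding DNA strand is GCTAATGACAGAATTAAACTGTTGAAAGTCGTGGAAAATGTAATTTCCGGAATATAAGTACG. The template is its reverse complement.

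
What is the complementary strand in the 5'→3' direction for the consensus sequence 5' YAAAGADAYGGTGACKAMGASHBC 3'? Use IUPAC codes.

Standard pairs A↔T, G↔C; ambiguity codes pair Y↔R, M↔K, S↔S, B↔V, D↔H. Complement (RTTTCTHTRCCACTGMTKCTSDVG), then reverse for 5'→3'.

5′-GVDSTCKTMGTCACCRTHTCTTTR-3′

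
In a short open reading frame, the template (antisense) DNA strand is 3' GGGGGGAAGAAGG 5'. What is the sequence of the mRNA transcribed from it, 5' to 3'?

Reading the template 3'→5' as shown, RNA polymerase pairs each base (A→U, T→A, G↔C) to build mRNA 5'→3' directly.

5'-CCCCCCUUCUUCC-3'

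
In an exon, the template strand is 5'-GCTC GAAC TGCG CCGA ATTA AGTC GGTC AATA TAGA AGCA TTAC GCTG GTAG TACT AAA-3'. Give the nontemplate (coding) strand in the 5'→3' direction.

5'-TTTAGTACTACCAGCGTAATGCTTCTATATTGACCGACTTAATTCGGCGCAGTTCGAGC-3'

The coding strand is complementary and antiparallel to the template: take the complement (A↔T, G↔C) and reverse.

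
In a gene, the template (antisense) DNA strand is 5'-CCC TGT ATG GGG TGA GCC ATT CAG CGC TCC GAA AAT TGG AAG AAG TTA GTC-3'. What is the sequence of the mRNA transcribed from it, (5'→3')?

RNA polymerase reads the template 3'→5' and synthesizes mRNA 5'→3' by base-pairing (A→U, T→A, G↔C). The complement of the template is GGGACATACCCCACTCGGTAAGTCGCGAGGCTTTTAACCTTCTTCAATCAG; antiparallel, so 5'→3' the coding strand is GACTAACTTCTTCCAATTTTCGGAGCGCTGAATGGCTCACCCCATACAGGG. Replace T with U for the mRNA.

5'-GACUAACUUCUUCCAAUUUUCGGAGCGCUGAAUGGCUCACCCCAUACAGGG-3'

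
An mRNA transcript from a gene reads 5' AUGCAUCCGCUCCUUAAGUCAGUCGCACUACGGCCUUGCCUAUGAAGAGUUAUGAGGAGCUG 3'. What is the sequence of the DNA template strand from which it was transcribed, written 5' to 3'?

5'-CAGCTCCTCATAACTCTTCATAGGCAAGGCCGTAGTGCGACTGACTTAAGGAGCGGATGCAT-3'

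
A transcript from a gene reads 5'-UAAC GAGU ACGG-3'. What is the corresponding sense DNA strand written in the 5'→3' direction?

5'-TAACGAGTACGG-3'

The coding DNA strand has the same 5'→3' sequence as the mRNA with U replaced by T.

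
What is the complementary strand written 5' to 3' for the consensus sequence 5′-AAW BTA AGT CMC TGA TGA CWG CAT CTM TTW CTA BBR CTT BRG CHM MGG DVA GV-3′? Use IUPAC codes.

5'-BCTBHCCKKDGCYVAAGYVVTAGWAAKAGATGCWGTCATCAGKGACTTAVWTT-3'

Standard pairs A↔T, G↔C; ambiguity codes pair R↔Y, M↔K, W↔W, B↔V, D↔H. Complement (TTWVATTCAGKGACTACTGWCGTAGAKAAWGATVVYGAAVYCGDKKCCHBTCB), then reverse for 5'→3'.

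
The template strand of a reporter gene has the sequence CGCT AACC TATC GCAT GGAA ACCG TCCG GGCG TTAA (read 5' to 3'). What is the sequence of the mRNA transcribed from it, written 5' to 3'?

5'-UUAACGCCCGGACGGUUUCCAUGCGAUAGGUUAGCG-3'

RNA polymerase reads the template 3'→5' and synthesizes mRNA 5'→3' by base-pairing (A→U, T→A, G↔C). The complement of the template is GCGATTGGATAGCGTACCTTTGGCAGGCCCGCAATT; antiparallel, so 5'→3' the coding strand is TTAACGCCCGGACGGTTTCCATGCGATAGGTTAGCG. Replace T with U for the mRNA.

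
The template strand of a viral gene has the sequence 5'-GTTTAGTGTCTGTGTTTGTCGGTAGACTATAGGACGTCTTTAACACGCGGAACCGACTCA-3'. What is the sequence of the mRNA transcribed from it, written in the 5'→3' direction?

The mRNA has the sequence of the coding strand (reverse complement of the template) with T→U. Reverse complement of GTTTAGTGTCTGTGTTTGTCGGTAGACTATAGGACGTCTTTAACACGCGGAACCGACTCA is TGAGTCGGTTCCGCGTGTTAAAGACGTCCTATAGTCTACCGACAAACACAGACACTAAAC; then T→U.

5′-UGAGUCGGUUCCGCGUGUUAAAGACGUCCUAUAGUCUACCGACAAACACAGACACUAAAC-3′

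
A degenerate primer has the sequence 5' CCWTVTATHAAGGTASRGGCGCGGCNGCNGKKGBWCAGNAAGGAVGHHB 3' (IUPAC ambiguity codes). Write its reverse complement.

5'-VDDCBTCCTTNCTGWVCMMCNGCNGCCGCGCCYSTACCTTDATABAWGG-3'

Standard pairs A↔T, G↔C; ambiguity codes pair R↔Y, K↔M, W↔W, S↔S, B↔V, H↔D, N↔N. Complement (GGWABATADTTCCATSYCCGCGCCGNCGNCMMCVWGTCNTTCCTBCDDV), then reverse for 5'→3'.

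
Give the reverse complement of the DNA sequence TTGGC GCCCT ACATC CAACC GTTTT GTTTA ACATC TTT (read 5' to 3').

5′-AAAGATGTTAAACAAAACGGTTGGATGTAGGGCGCCAA-3′

Reading the sequence 3'→5' and pairing each base (A↔T, G↔C) gives the reverse complement directly.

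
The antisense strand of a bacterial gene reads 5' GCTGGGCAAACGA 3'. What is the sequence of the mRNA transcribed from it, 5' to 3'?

5'-UCGUUUGCCCAGC-3'

RNA polymerase reads the template 3'→5' and synthesizes mRNA 5'→3' by base-pairing (A→U, T→A, G↔C). The complement of the template is CGACCCGTTTGCT; antiparallel, so 5'→3' the coding strand is TCGTTTGCCCAGC. Replace T with U for the mRNA.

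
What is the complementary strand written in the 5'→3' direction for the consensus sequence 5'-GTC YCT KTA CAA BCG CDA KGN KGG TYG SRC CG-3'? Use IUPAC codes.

Standard pairs A↔T, G↔C; ambiguity codes pair R↔Y, K↔M, S↔S, B↔V, D↔H, N↔N. Complement (CAGRGAMATGTTVGCGHTMCNMCCARCSYGGC), then reverse for 5'→3'.

5'-CGGYSCRACCMNCMTHGCGVTTGTAMAGRGAC-3'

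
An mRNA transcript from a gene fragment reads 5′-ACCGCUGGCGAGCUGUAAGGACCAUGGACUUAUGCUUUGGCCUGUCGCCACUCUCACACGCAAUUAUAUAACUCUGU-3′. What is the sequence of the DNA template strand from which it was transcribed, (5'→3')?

Replace U with T to get the coding DNA strand: ACCGCTGGCGAGCTGTAAGGACCATGGACTTATGCTTTGGCCTGTCGCCACTCTCACACGCAATTATATAACTCTGT. The template strand is its reverse complement (complement TGGCGACCGCTCGACATTCCTGGTACCTGAATACGAAACCGGACAGCGGTGAGAGTGTGCGTTAATATATTGAGACA, then reverse).

5'-ACAGAGTTATATAATTGCGTGTGAGAGTGGCGACAGGCCAAAGCATAAGTCCATGGTCCTTACAGCTCGCCAGCGGT-3'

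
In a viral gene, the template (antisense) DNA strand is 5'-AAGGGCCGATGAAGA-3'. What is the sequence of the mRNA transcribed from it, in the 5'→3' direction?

5′-UCUUCAUCGGCCCUU-3′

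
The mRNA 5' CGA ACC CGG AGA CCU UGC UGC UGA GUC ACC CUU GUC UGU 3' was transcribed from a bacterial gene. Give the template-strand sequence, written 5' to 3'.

5'-ACAGACAAGGGTGACTCAGCAGCAAGGTCTCCGGGTTCG-3'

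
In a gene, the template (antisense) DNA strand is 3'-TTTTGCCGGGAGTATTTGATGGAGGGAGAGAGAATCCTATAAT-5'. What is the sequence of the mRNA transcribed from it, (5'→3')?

5'-AAAACGGCCCUCAUAAACUACCUCCCUCUCUCUUAGGAUAUUA-3'

Reading the template 3'→5' as shown, RNA polymerase pairs each base (A→U, T→A, G↔C) to build mRNA 5'→3' directly.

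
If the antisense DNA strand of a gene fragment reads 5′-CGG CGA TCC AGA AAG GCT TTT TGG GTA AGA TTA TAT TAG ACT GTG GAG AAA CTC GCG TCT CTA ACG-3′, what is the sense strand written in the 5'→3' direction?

The coding strand is complementary and antiparallel to the template: take the complement (A↔T, G↔C) and reverse.

5'-CGTTAGAGACGCGAGTTTCTCCACAGTCTAATATAATCTTACCCAAAAAGCCTTTCTGGATCGCCG-3'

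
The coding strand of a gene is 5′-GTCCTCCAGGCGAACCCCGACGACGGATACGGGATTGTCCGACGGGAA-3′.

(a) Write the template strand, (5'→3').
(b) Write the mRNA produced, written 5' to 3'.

(a) 5′-TTCCCGTCGGACAATCCCGTATCCGTCGTCGGGGTTCGCCTGGAGGAC-3′
(b) 5'-GUCCUCCAGGCGAACCCCGACGACGGAUACGGGAUUGUCCGACGGGAA-3'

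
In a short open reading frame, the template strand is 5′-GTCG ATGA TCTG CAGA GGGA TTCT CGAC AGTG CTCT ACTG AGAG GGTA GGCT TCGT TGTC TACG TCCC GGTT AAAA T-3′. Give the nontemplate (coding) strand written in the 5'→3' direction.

5'-ATTTTAACCGGGACGTAGACAACGAAGCCTACCCTCTCAGTAGAGCACTGTCGAGAATCCCTCTGCAGATCATCGAC-3'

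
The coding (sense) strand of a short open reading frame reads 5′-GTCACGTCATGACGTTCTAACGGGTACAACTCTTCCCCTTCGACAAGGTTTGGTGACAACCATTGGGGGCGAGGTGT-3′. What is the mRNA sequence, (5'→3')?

mRNA has the coding-strand sequence with U in place of T.

5'-GUCACGUCAUGACGUUCUAACGGGUACAACUCUUCCCCUUCGACAAGGUUUGGUGACAACCAUUGGGGGCGAGGUGU-3'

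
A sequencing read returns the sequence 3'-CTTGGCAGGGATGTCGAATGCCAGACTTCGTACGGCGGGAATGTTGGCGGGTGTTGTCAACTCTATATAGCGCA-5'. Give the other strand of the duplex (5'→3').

The strand is given 3'→5', so its complement runs 5'→3' in the same left-to-right order: pair each base A↔T, G↔C.

5'-GAACCGTCCCTACAGCTTACGGTCTGAAGCATGCCGCCCTTACAACCGCCCACAACAGTTGAGATATATCGCGT-3'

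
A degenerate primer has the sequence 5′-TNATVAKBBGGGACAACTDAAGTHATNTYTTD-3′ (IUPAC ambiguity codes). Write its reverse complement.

Standard pairs A↔T, G↔C; ambiguity codes pair Y↔R, K↔M, B↔V, D↔H, N↔N. Complement (ANTABTMVVCCCTGTTGAHTTCADTANARAAH), then reverse for 5'→3'.

5'-HAARANATDACTTHAGTTGTCCCVVMTBATNA-3'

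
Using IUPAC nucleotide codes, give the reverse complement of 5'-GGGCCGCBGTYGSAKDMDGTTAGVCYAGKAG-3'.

5′-CTMCTRGBCTAACHKHMTSCRACVGCGGCCC-3′

Standard pairs A↔T, G↔C; ambiguity codes pair Y↔R, M↔K, S↔S, B↔V, D↔H. Complement (CCCGGCGVCARCSTMHKHCAATCBGRTCMTC), then reverse for 5'→3'.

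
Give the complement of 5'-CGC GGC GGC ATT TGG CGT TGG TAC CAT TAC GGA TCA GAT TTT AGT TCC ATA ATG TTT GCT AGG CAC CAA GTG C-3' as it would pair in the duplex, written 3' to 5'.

3'-GCGCCGCCGTAAACCGCAACCATGGTAATGCCTAGTCTAAAATCAAGGTATTACAAACGATCCGTGGTTCACG-5'

Base-pairing A↔T, G↔C gives the complement. The complementary strand is antiparallel, so paired with a 5'→3' strand it runs 3'→5'.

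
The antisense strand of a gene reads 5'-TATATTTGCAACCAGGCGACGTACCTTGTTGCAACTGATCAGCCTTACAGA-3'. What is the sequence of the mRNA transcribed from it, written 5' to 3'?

5'-UCUGUAAGGCUGAUCAGUUGCAACAAGGUACGUCGCCUGGUUGCAAAUAUA-3'

RNA polymerase reads the template 3'→5' and synthesizes mRNA 5'→3' by base-pairing (A→U, T→A, G↔C). The complement of the template is ATATAAACGTTGGTCCGCTGCATGGAACAACGTTGACTAGTCGGAATGTCT; antiparallel, so 5'→3' the coding strand is TCTGTAAGGCTGATCAGTTGCAACAAGGTACGTCGCCTGGTTGCAAATATA. Replace T with U for the mRNA.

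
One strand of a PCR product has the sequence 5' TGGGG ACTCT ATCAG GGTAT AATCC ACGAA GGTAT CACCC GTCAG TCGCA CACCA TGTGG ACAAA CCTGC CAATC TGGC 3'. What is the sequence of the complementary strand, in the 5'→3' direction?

5'-GCCAGATTGGCAGGTTTGTCCACATGGTGTGCGACTGACGGGTGATACCTTCGTGGATTATACCCTGATAGAGTCCCCA-3'

Pairing A↔T and G↔C gives ACCCCTGAGATAGTCCCATATTAGGTGCTTCCATAGTGGGCAGTCAGCGTGTGGTACACCTGTTTGGACGGTTAGACCG, running 3'→5'. Reverse for the 5'→3' convention.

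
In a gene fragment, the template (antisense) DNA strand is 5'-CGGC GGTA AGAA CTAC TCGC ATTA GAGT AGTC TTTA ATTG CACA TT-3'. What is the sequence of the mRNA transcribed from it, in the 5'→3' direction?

5'-AAUGUGCAAUUAAAGACUACUCUAAUGCGAGUAGUUCUUACCGCCG-3'

The mRNA has the sequence of the coding strand (reverse complement of the template) with T→U. Reverse complement of CGGCGGTAAGAACTACTCGCATTAGAGTAGTCTTTAATTGCACATT is AATGTGCAATTAAAGACTACTCTAATGCGAGTAGTTCTTACCGCCG; then T→U.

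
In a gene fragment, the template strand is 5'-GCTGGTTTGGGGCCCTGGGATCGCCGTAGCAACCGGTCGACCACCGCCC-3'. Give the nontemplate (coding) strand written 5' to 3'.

5'-GGGCGGTGGTCGACCGGTTGCTACGGCGATCCCAGGGCCCCAAACCAGC-3'

The coding strand is complementary and antiparallel to the template: take the complement (A↔T, G↔C) and reverse.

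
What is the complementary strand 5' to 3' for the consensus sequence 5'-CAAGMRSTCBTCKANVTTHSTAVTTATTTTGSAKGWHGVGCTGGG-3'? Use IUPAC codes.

5'-CCCAGCBCDWCMTSCAAAATAABTASDAABNTMGAVGASYKCTTG-3'

Standard pairs A↔T, G↔C; ambiguity codes pair R↔Y, M↔K, W↔W, S↔S, B↔V, H↔D, N↔N. Complement (GTTCKYSAGVAGMTNBAADSATBAATAAAACSTMCWDCBCGACCC), then reverse for 5'→3'.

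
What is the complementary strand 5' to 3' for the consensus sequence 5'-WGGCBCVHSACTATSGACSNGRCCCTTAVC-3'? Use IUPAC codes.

5'-GBTAAGGGYCNSGTCSATAGTSDBGVGCCW-3'

Standard pairs A↔T, G↔C; ambiguity codes pair R↔Y, W↔W, S↔S, B↔V, H↔D, N↔N. Complement (WCCGVGBDSTGATASCTGSNCYGGGAATBG), then reverse for 5'→3'.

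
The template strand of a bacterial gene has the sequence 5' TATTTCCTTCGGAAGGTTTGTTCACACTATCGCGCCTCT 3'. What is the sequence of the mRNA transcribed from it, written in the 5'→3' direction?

The mRNA has the sequence of the coding strand (reverse complement of the template) with T→U. Reverse complement of TATTTCCTTCGGAAGGTTTGTTCACACTATCGCGCCTCT is AGAGGCGCGATAGTGTGAACAAACCTTCCGAAGGAAATA; then T→U.

5'-AGAGGCGCGAUAGUGUGAACAAACCUUCCGAAGGAAAUA-3'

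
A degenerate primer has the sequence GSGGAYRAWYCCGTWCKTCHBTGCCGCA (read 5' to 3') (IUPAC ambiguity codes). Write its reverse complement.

Standard pairs A↔T, G↔C; ambiguity codes pair R↔Y, K↔M, W↔W, S↔S, B↔V, H↔D. Complement (CSCCTRYTWRGGCAWGMAGDVACGGCGT), then reverse for 5'→3'.

5′-TGCGGCAVDGAMGWACGGRWTYRTCCSC-3′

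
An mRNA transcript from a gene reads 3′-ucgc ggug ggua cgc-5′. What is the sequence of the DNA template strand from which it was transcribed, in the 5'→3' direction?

Written 5'→3' the mRNA is CGCAUGGGUGGCGCU, so the coding DNA strand is CGCATGGGTGGCGCT. The template is its reverse complement.

5′-AGCGCCACCCATGCG-3′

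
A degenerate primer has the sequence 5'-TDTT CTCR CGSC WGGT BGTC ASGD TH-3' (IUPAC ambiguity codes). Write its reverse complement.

Standard pairs A↔T, G↔C; ambiguity codes pair R↔Y, W↔W, S↔S, B↔V, D↔H. Complement (AHAAGAGYGCSGWCCAVCAGTSCHAD), then reverse for 5'→3'.

5′-DAHCSTGACVACCWGSCGYGAGAAHA-3′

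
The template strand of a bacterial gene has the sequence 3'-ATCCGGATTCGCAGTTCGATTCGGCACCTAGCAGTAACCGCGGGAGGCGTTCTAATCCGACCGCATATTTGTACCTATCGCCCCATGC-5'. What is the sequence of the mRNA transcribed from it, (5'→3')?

Reading the template 3'→5' as shown, RNA polymerase pairs each base (A→U, T→A, G↔C) to build mRNA 5'→3' directly.

5'-UAGGCCUAAGCGUCAAGCUAAGCCGUGGAUCGUCAUUGGCGCCCUCCGCAAGAUUAGGCUGGCGUAUAAACAUGGAUAGCGGGGUACG-3'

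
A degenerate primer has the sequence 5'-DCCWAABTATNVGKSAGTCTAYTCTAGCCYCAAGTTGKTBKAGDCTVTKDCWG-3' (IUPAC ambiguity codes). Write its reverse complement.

5'-CWGHMABAGHCTMVAMCAACTTGRGGCTAGARTAGACTSMCBNATAVTTWGGH-3'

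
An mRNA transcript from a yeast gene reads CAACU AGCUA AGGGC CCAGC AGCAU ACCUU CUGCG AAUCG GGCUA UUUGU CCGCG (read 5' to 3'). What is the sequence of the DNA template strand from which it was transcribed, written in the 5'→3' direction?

5'-CGCGGACAAATAGCCCGATTCGCAGAAGGTATGCTGCTGGGCCCTTAGCTAGTTG-3'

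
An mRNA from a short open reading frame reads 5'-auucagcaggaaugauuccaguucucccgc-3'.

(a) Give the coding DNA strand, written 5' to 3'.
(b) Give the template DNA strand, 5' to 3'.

(a) 5'-ATTCAGCAGGAATGATTCCAGTTCTCCCGC-3'
(b) 5'-GCGGGAGAACTGGAATCATTCCTGCTGAAT-3'

(a) The coding strand matches the mRNA with U→T.
(b) The template strand is the reverse complement of the coding strand.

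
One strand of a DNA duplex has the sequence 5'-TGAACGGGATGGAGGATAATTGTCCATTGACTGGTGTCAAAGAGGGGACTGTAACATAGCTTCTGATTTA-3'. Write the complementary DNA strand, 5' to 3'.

5'-TAAATCAGAAGCTATGTTACAGTCCCCTCTTTGACACCAGTCAATGGACAATTATCCTCCATCCCGTTCA-3'

Pairing A↔T and G↔C gives ACTTGCCCTACCTCCTATTAACAGGTAACTGACCACAGTTTCTCCCCTGACATTGTATCGAAGACTAAAT, running 3'→5'. Reverse for the 5'→3' convention.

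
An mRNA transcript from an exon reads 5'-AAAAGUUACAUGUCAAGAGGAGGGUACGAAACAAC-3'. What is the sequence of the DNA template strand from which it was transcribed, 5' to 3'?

Replace U with T to get the coding DNA strand: AAAAGTTACATGTCAAGAGGAGGGTACGAAACAAC. The template strand is its reverse complement (complement TTTTCAATGTACAGTTCTCCTCCCATGCTTTGTTG, then reverse).

5'-GTTGTTTCGTACCCTCCTCTTGACATGTAACTTTT-3'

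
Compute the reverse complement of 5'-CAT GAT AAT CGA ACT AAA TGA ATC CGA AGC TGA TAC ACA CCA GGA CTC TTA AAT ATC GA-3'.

Reading the sequence 3'→5' and pairing each base (A↔T, G↔C) gives the reverse complement directly.

5'-TCGATATTTAAGAGTCCTGGTGTGTATCAGCTTCGGATTCATTTAGTTCGATTATCATG-3'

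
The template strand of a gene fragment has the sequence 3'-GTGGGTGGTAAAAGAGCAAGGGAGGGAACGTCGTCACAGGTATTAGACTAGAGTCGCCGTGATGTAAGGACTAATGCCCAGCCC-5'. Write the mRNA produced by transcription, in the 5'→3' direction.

Reading the template 3'→5' as shown, RNA polymerase pairs each base (A→U, T→A, G↔C) to build mRNA 5'→3' directly.

5'-CACCCACCAUUUUCUCGUUCCCUCCCUUGCAGCAGUGUCCAUAAUCUGAUCUCAGCGGCACUACAUUCCUGAUUACGGGUCGGG-3'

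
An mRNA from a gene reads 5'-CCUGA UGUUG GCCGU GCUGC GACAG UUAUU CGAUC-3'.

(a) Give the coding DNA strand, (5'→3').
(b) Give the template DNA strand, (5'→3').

(a) 5'-CCTGATGTTGGCCGTGCTGCGACAGTTATTCGATC-3'
(b) 5'-GATCGAATAACTGTCGCAGCACGGCCAACATCAGG-3'

(a) The coding strand matches the mRNA with U→T.
(b) The template strand is the reverse complement of the coding strand.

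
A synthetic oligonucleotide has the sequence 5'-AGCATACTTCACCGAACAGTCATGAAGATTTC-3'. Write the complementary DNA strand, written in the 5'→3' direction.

Pairing A↔T and G↔C gives TCGTATGAAGTGGCTTGTCAGTACTTCTAAAG, running 3'→5'. Reverse for the 5'→3' convention.

5′-GAAATCTTCATGACTGTTCGGTGAAGTATGCT-3′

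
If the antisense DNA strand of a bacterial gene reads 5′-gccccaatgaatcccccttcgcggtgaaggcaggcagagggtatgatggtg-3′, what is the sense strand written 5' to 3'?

The coding strand is complementary and antiparallel to the template: take the complement (A↔T, G↔C) and reverse.

5′-CACCATCATACCCTCTGCCTGCCTTCACCGCGAAGGGGGATTCATTGGGGC-3′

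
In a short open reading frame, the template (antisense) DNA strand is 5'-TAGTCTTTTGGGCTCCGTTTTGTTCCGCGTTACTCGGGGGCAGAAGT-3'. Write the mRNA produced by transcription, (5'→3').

5'-ACUUCUGCCCCCGAGUAACGCGGAACAAAACGGAGCCCAAAAGACUA-3'

The mRNA has the sequence of the coding strand (reverse complement of the template) with T→U. Reverse complement of TAGTCTTTTGGGCTCCGTTTTGTTCCGCGTTACTCGGGGGCAGAAGT is ACTTCTGCCCCCGAGTAACGCGGAACAAAACGGAGCCCAAAAGACTA; then T→U.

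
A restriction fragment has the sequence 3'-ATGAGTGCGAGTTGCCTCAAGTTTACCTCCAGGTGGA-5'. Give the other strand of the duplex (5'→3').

5'-TACTCACGCTCAACGGAGTTCAAATGGAGGTCCACCT-3'

The strand is given 3'→5', so its complement runs 5'→3' in the same left-to-right order: pair each base A↔T, G↔C.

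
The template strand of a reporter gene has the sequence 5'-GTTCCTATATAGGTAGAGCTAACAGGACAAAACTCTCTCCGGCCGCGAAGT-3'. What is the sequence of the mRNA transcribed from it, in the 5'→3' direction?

5'-ACUUCGCGGCCGGAGAGAGUUUUGUCCUGUUAGCUCUACCUAUAUAGGAAC-3'

RNA polymerase reads the template 3'→5' and synthesizes mRNA 5'→3' by base-pairing (A→U, T→A, G↔C). The complement of the template is CAAGGATATATCCATCTCGATTGTCCTGTTTTGAGAGAGGCCGGCGCTTCA; antiparallel, so 5'→3' the coding strand is ACTTCGCGGCCGGAGAGAGTTTTGTCCTGTTAGCTCTACCTATATAGGAAC. Replace T with U for the mRNA.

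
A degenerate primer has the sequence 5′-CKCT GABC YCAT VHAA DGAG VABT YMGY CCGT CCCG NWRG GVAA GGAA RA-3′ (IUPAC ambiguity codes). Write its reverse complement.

Standard pairs A↔T, G↔C; ambiguity codes pair R↔Y, M↔K, W↔W, B↔V, D↔H, N↔N. Complement (GMGACTVGRGTABDTTHCTCBTVARKCRGGCAGGGCNWYCCBTTCCTTYT), then reverse for 5'→3'.

5'-TYTTCCTTBCCYWNCGGGACGGRCKRAVTBCTCHTTDBATGRGVTCAGMG-3'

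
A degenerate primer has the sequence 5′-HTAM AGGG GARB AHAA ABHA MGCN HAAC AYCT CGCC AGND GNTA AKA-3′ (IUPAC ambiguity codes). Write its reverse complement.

5'-TMTTANCHNCTGGCGAGRTGTTDNGCKTDVTTTDTVYTCCCCTKTAD-3'

Standard pairs A↔T, G↔C; ambiguity codes pair R↔Y, M↔K, B↔V, D↔H, N↔N. Complement (DATKTCCCCTYVTDTTTVDTKCGNDTTGTRGAGCGGTCNHCNATTMT), then reverse for 5'→3'.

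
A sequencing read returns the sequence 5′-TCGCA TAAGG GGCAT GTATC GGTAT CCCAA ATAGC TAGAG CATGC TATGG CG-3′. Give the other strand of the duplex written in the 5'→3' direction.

5′-CGCCATAGCATGCTCTAGCTATTTGGGATACCGATACATGCCCCTTATGCGA-3′

The complement of TCGCATAAGGGGCATGTATCGGTATCCCAAATAGCTAGAGCATGCTATGGCG is AGCGTATTCCCCGTACATAGCCATAGGGTTTATCGATCTCGTACGATACCGC (A↔T, G↔C). DNA strands are antiparallel, so the complementary strand runs 3'→5'; reversing gives the 5'→3' form.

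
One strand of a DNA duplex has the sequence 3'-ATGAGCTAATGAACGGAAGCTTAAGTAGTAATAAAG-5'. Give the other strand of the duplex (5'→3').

5′-TACTCGATTACTTGCCTTCGAATTCATCATTATTTC-3′

The strand is given 3'→5', so its complement runs 5'→3' in the same left-to-right order: pair each base A↔T, G↔C.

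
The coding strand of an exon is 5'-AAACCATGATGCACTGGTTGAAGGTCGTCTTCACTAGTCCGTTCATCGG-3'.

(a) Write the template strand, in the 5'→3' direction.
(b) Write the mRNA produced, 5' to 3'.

(a) The template strand is the reverse complement of the coding strand: complement TTTGGTACTACGTGACCAACTTCCAGCAGAAGTGATCAGGCAAGTAGCC, then reverse.
(b) mRNA matches the coding strand with T→U.

(a) 5'-CCGATGAACGGACTAGTGAAGACGACCTTCAACCAGTGCATCATGGTTT-3'
(b) 5′-AAACCAUGAUGCACUGGUUGAAGGUCGUCUUCACUAGUCCGUUCAUCGG-3′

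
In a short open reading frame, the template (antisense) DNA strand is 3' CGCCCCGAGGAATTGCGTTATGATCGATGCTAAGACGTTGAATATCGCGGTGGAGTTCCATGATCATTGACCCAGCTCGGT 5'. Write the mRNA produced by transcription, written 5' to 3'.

5'-GCGGGGCUCCUUAACGCAAUACUAGCUACGAUUCUGCAACUUAUAGCGCCACCUCAAGGUACUAGUAACUGGGUCGAGCCA-3'

Reading the template 3'→5' as shown, RNA polymerase pairs each base (A→U, T→A, G↔C) to build mRNA 5'→3' directly.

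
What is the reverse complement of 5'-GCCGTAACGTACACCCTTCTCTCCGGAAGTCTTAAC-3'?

Complement each base (A↔T, G↔C): CGGCATTGCATGTGGGAAGAGAGGCCTTCAGAATTG. Then reverse.

5'-GTTAAGACTTCCGGAGAGAAGGGTGTACGTTACGGC-3'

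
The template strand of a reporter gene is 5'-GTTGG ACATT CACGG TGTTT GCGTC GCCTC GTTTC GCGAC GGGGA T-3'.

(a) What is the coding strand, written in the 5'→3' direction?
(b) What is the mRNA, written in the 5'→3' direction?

(a) The coding strand is the reverse complement of the template: complement CAACCTGTAAGTGCCACAAACGCAGCGGAGCAAAGCGCTGCCCCTA, then reverse.
(b) mRNA has the coding-strand sequence with T→U.

(a) 5'-ATCCCCGTCGCGAAACGAGGCGACGCAAACACCGTGAATGTCCAAC-3'
(b) 5'-AUCCCCGUCGCGAAACGAGGCGACGCAAACACCGUGAAUGUCCAAC-3'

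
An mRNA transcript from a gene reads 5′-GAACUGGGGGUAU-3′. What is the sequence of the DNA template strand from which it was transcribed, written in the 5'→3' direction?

5'-ATACCCCCAGTTC-3'

Replace U with T to get the coding DNA strand: GAACTGGGGGTAT. The template strand is its reverse complement (complement CTTGACCCCCATA, then reverse).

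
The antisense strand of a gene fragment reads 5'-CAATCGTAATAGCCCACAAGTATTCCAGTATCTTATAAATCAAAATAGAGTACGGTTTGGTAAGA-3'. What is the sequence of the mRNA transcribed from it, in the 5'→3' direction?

5'-UCUUACCAAACCGUACUCUAUUUUGAUUUAUAAGAUACUGGAAUACUUGUGGGCUAUUACGAUUG-3'

RNA polymerase reads the template 3'→5' and synthesizes mRNA 5'→3' by base-pairing (A→U, T→A, G↔C). The complement of the template is GTTAGCATTATCGGGTGTTCATAAGGTCATAGAATATTTAGTTTTATCTCATGCCAAACCATTCT; antiparallel, so 5'→3' the coding strand is TCTTACCAAACCGTACTCTATTTTGATTTATAAGATACTGGAATACTTGTGGGCTATTACGATTG. Replace T with U for the mRNA.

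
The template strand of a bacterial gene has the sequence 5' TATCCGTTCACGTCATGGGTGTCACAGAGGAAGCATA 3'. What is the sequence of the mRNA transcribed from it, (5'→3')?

The mRNA has the sequence of the coding strand (reverse complement of the template) with T→U. Reverse complement of TATCCGTTCACGTCATGGGTGTCACAGAGGAAGCATA is TATGCTTCCTCTGTGACACCCATGACGTGAACGGATA; then T→U.

5'-UAUGCUUCCUCUGUGACACCCAUGACGUGAACGGAUA-3'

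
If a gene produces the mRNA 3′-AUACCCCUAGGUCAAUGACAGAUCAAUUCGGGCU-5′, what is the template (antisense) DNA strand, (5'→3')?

Written 5'→3' the mRNA is UCGGGCUUAACUAGACAGUAACUGGAUCCCCAUA, so the coding DNA strand is TCGGGCTTAACTAGACAGTAACTGGATCCCCATA. The template is its reverse complement.

5'-TATGGGGATCCAGTTACTGTCTAGTTAAGCCCGA-3'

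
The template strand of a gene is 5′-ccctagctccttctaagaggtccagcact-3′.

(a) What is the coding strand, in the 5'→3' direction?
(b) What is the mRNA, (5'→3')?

(a) The coding strand is the reverse complement of the template: complement GGGATCGAGGAAGATTCTCCAGGTCGTGA, then reverse.
(b) mRNA has the coding-strand sequence with T→U.

(a) 5′-AGTGCTGGACCTCTTAGAAGGAGCTAGGG-3′
(b) 5′-AGUGCUGGACCUCUUAGAAGGAGCUAGGG-3′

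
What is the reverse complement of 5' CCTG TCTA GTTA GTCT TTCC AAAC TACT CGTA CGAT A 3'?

5'-TATCGTACGAGTAGTTTGGAAAGACTAACTAGACAGG-3'

Complement each base (A↔T, G↔C): GGACAGATCAATCAGAAAGGTTTGATGAGCATGCTAT. Then reverse.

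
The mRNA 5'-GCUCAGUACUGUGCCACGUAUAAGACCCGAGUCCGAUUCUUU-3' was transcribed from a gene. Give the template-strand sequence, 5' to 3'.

Replace U with T to get the coding DNA strand: GCTCAGTACTGTGCCACGTATAAGACCCGAGTCCGATTCTTT. The template strand is its reverse complement (complement CGAGTCATGACACGGTGCATATTCTGGGCTCAGGCTAAGAAA, then reverse).

5′-AAAGAATCGGACTCGGGTCTTATACGTGGCACAGTACTGAGC-3′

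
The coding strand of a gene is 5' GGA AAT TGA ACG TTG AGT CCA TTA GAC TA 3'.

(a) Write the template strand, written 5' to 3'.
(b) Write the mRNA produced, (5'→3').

(a) The template strand is the reverse complement of the coding strand: complement CCTTTAACTTGCAACTCAGGTAATCTGAT, then reverse.
(b) mRNA matches the coding strand with T→U.

(a) 5′-TAGTCTAATGGACTCAACGTTCAATTTCC-3′
(b) 5'-GGAAAUUGAACGUUGAGUCCAUUAGACUA-3'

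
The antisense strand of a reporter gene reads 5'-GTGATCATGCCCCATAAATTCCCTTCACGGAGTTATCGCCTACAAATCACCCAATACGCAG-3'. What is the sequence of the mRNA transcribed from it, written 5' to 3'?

The mRNA has the sequence of the coding strand (reverse complement of the template) with T→U. Reverse complement of GTGATCATGCCCCATAAATTCCCTTCACGGAGTTATCGCCTACAAATCACCCAATACGCAG is CTGCGTATTGGGTGATTTGTAGGCGATAACTCCGTGAAGGGAATTTATGGGGCATGATCAC; then T→U.

5'-CUGCGUAUUGGGUGAUUUGUAGGCGAUAACUCCGUGAAGGGAAUUUAUGGGGCAUGAUCAC-3'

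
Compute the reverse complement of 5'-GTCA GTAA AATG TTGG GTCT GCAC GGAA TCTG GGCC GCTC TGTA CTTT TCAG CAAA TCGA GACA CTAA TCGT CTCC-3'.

Complement each base (A↔T, G↔C): CAGTCATTTTACAACCCAGACGTGCCTTAGACCCGGCGAGACATGAAAAGTCGTTTAGCTCTGTGATTAGCAGAGG. Then reverse.

5'-GGAGACGATTAGTGTCTCGATTTGCTGAAAAGTACAGAGCGGCCCAGATTCCGTGCAGACCCAACATTTTACTGAC-3'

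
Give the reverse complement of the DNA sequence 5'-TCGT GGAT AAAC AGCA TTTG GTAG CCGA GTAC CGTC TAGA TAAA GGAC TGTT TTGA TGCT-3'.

Complement each base (A↔T, G↔C): AGCACCTATTTGTCGTAAACCATCGGCTCATGGCAGATCTATTTCCTGACAAAACTACGA. Then reverse.

5'-AGCATCAAAACAGTCCTTTATCTAGACGGTACTCGGCTACCAAATGCTGTTTATCCACGA-3'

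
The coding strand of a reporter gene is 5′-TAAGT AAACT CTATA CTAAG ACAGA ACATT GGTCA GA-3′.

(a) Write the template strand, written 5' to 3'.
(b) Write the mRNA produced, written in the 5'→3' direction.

(a) 5'-TCTGACCAATGTTCTGTCTTAGTATAGAGTTTACTTA-3'
(b) 5'-UAAGUAAACUCUAUACUAAGACAGAACAUUGGUCAGA-3'

(a) The template strand is the reverse complement of the coding strand: complement ATTCATTTGAGATATGATTCTGTCTTGTAACCAGTCT, then reverse.
(b) mRNA matches the coding strand with T→U.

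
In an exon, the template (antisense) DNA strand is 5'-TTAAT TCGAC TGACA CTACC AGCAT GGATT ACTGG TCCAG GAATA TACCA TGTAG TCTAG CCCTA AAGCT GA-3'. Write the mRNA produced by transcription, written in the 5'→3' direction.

5′-UCAGCUUUAGGGCUAGACUACAUGGUAUAUUCCUGGACCAGUAAUCCAUGCUGGUAGUGUCAGUCGAAUUAA-3′

RNA polymerase reads the template 3'→5' and synthesizes mRNA 5'→3' by base-pairing (A→U, T→A, G↔C). The complement of the template is AATTAAGCTGACTGTGATGGTCGTACCTAATGACCAGGTCCTTATATGGTACATCAGATCGGGATTTCGACT; antiparallel, so 5'→3' the coding strand is TCAGCTTTAGGGCTAGACTACATGGTATATTCCTGGACCAGTAATCCATGCTGGTAGTGTCAGTCGAATTAA. Replace T with U for the mRNA.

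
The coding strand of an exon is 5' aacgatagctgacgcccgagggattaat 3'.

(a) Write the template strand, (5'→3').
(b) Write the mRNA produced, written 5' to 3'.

(a) 5'-ATTAATCCCTCGGGCGTCAGCTATCGTT-3'
(b) 5'-AACGAUAGCUGACGCCCGAGGGAUUAAU-3'

(a) The template strand is the reverse complement of the coding strand: complement TTGCTATCGACTGCGGGCTCCCTAATTA, then reverse.
(b) mRNA matches the coding strand with T→U.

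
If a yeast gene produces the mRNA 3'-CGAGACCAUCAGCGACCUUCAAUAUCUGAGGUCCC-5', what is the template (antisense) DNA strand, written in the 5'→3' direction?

5'-GCTCTGGTAGTCGCTGGAAGTTATAGACTCCAGGG-3'

Written 5'→3' the mRNA is CCCUGGAGUCUAUAACUUCCAGCGACUACCAGAGC, so the coding DNA strand is CCCTGGAGTCTATAACTTCCAGCGACTACCAGAGC. The template is its reverse complement.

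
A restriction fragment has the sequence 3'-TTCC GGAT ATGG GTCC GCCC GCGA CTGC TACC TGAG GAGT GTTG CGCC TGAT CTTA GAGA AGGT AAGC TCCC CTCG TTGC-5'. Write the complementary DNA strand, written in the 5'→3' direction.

5'-AAGGCCTATACCCAGGCGGGCGCTGACGATGGACTCCTCACAACGCGGACTAGAATCTCTTCCATTCGAGGGGAGCAACG-3'

The strand is given 3'→5', so its complement runs 5'→3' in the same left-to-right order: pair each base A↔T, G↔C.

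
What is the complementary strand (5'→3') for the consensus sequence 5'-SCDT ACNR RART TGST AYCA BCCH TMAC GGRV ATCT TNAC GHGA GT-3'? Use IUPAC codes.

5'-ACTCDCGTNAAGATBYCCGTKADGGVTGRTASCAAYTYYNGTAHGS-3'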